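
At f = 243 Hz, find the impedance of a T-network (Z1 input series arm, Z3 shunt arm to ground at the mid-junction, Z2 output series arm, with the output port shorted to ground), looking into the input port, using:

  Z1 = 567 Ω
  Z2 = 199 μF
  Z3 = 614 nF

Step 1 — Angular frequency: ω = 2π·f = 2π·243 = 1527 rad/s.
Step 2 — Component impedances:
  Z1: Z = R = 567 Ω
  Z2: Z = 1/(jωC) = -j/(ω·C) = 0 - j3.291 Ω
  Z3: Z = 1/(jωC) = -j/(ω·C) = 0 - j1067 Ω
Step 3 — With the output port shorted to ground, the output series arm Z2 runs from the junction to ground; the shunt arm Z3 also runs from the junction to ground. They appear in parallel: Z3 || Z2 = 0 - j3.281 Ω.
Step 4 — Series with input arm Z1: Z_in = Z1 + (Z3 || Z2) = 567 - j3.281 Ω = 567∠-0.3° Ω.

Z = 567 - j3.281 Ω = 567∠-0.3° Ω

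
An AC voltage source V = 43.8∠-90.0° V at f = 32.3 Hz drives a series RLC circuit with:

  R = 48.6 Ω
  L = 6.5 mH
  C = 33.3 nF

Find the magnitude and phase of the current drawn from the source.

Step 1 — Angular frequency: ω = 2π·f = 2π·32.3 = 202.9 rad/s.
Step 2 — Component impedances:
  R: Z = R = 48.6 Ω
  L: Z = jωL = j·202.9·0.0065 = 0 + j1.319 Ω
  C: Z = 1/(jωC) = -j/(ω·C) = 0 - j1.48e+05 Ω
Step 3 — Series combination: Z_total = R + L + C = 48.6 - j1.48e+05 Ω = 1.48e+05∠-90.0° Ω.
Step 4 — Source phasor: V = 43.8∠-90.0° V = 0 - j43.8 V.
Step 5 — Ohm's law: I = V / Z_total = (0 - j43.8) / (48.6 - j1.48e+05) = 0.000296 - j9.722e-08 A.
Step 6 — Convert to polar: |I| = 0.000296 A, ∠I = -0.0°.

I = 0.000296∠-0.0° A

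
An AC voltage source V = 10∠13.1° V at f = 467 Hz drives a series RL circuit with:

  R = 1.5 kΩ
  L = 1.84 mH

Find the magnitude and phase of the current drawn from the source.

Step 1 — Angular frequency: ω = 2π·f = 2π·467 = 2934 rad/s.
Step 2 — Component impedances:
  R: Z = R = 1500 Ω
  L: Z = jωL = j·2934·0.00184 = 0 + j5.399 Ω
Step 3 — Series combination: Z_total = R + L = 1500 + j5.399 Ω = 1500∠0.2° Ω.
Step 4 — Source phasor: V = 10∠13.1° V = 9.74 + j2.267 V.
Step 5 — Ohm's law: I = V / Z_total = (9.74 + j2.267) / (1500 + j5.399) = 0.006499 + j0.001488 A.
Step 6 — Convert to polar: |I| = 0.006667 A, ∠I = 12.9°.

I = 0.006667∠12.9° A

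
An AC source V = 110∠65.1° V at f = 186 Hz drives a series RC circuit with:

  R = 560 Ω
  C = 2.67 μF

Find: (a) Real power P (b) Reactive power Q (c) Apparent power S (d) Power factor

Step 1 — Angular frequency: ω = 2π·f = 2π·186 = 1169 rad/s.
Step 2 — Component impedances:
  R: Z = R = 560 Ω
  C: Z = 1/(jωC) = -j/(ω·C) = 0 - j320.5 Ω
Step 3 — Series combination: Z_total = R + C = 560 - j320.5 Ω = 645.2∠-29.8° Ω.
Step 4 — Source phasor: V = 110∠65.1° V = 46.31 + j99.77 V.
Step 5 — Current: I = V / Z = -0.01451 + j0.1699 A = 0.1705∠94.9° A.
Step 6 — Complex power: S = V·I* = 16.28 - j9.315 VA.
Step 7 — Real power: P = Re(S) = 16.28 W.
Step 8 — Reactive power: Q = Im(S) = -9.315 VAR.
Step 9 — Apparent power: |S| = 18.75 VA.
Step 10 — Power factor: PF = P/|S| = 0.8679 (leading).

(a) P = 16.28 W  (b) Q = -9.315 VAR  (c) S = 18.75 VA  (d) PF = 0.8679 (leading)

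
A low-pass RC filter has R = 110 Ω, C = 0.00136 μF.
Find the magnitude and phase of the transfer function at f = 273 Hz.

Step 1 — Angular frequency: ω = 2π·273 = 1715 rad/s.
Step 2 — Transfer function: H(jω) = 1/(1 + jωRC).
Step 3 — Denominator: 1 + jωRC = 1 + j·1715·110·1.36e-09 = 1 + j0.0002566.
Step 4 — H = 1 - j0.0002566.
Step 5 — Magnitude: |H| = 1 (-0.0 dB); phase: φ = -0.0°.

|H| = 1 (-0.0 dB), φ = -0.0°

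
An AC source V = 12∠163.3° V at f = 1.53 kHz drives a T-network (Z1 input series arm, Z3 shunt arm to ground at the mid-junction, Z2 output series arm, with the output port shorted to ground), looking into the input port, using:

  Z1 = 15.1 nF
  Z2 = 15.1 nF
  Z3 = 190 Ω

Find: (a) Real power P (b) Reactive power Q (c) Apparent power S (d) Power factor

Step 1 — Angular frequency: ω = 2π·f = 2π·1530 = 9613 rad/s.
Step 2 — Component impedances:
  Z1: Z = 1/(jωC) = -j/(ω·C) = 0 - j6889 Ω
  Z2: Z = 1/(jωC) = -j/(ω·C) = 0 - j6889 Ω
  Z3: Z = R = 190 Ω
Step 3 — With the output port shorted to ground, the output series arm Z2 runs from the junction to ground; the shunt arm Z3 also runs from the junction to ground. They appear in parallel: Z3 || Z2 = 189.9 - j5.236 Ω.
Step 4 — Series with input arm Z1: Z_in = Z1 + (Z3 || Z2) = 189.9 - j6894 Ω = 6897∠-88.4° Ω.
Step 5 — Source phasor: V = 12∠163.3° V = -11.49 + j3.448 V.
Step 6 — Current: I = V / Z = -0.0005457 - j0.001652 A = 0.00174∠-108.3° A.
Step 7 — Complex power: S = V·I* = 0.0005748 - j0.02087 VA.
Step 8 — Real power: P = Re(S) = 0.0005748 W.
Step 9 — Reactive power: Q = Im(S) = -0.02087 VAR.
Step 10 — Apparent power: |S| = 0.02088 VA.
Step 11 — Power factor: PF = P/|S| = 0.02753 (leading).

(a) P = 0.0005748 W  (b) Q = -0.02087 VAR  (c) S = 0.02088 VA  (d) PF = 0.02753 (leading)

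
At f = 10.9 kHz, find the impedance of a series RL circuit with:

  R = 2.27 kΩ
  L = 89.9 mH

Step 1 — Angular frequency: ω = 2π·f = 2π·1.09e+04 = 6.849e+04 rad/s.
Step 2 — Component impedances:
  R: Z = R = 2270 Ω
  L: Z = jωL = j·6.849e+04·0.0899 = 0 + j6157 Ω
Step 3 — Series combination: Z_total = R + L = 2270 + j6157 Ω = 6562∠69.8° Ω.

Z = 2270 + j6157 Ω = 6562∠69.8° Ω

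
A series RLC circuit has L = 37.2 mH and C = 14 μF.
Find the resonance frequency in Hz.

Step 1 — Resonance condition Im(Z)=0 gives ω₀ = 1/√(LC).
Step 2 — ω₀ = 1/√(0.0372·1.4e-05) = 1386 rad/s.
Step 3 — f₀ = ω₀/(2π) = 220.5 Hz.

f₀ = 220.5 Hz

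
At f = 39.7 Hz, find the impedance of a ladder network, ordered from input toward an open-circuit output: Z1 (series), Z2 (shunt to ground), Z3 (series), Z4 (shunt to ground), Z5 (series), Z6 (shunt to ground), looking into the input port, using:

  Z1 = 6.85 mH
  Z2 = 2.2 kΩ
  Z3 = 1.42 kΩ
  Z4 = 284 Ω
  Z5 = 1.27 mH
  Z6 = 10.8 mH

Step 1 — Angular frequency: ω = 2π·f = 2π·39.7 = 249.4 rad/s.
Step 2 — Component impedances:
  Z1: Z = jωL = j·249.4·0.00685 = 0 + j1.709 Ω
  Z2: Z = R = 2200 Ω
  Z3: Z = R = 1420 Ω
  Z4: Z = R = 284 Ω
  Z5: Z = jωL = j·249.4·0.00127 = 0 + j0.3168 Ω
  Z6: Z = jωL = j·249.4·0.0108 = 0 + j2.694 Ω
Step 3 — Ladder network (open output): work backward from the far end, alternating series and parallel combinations. Z_in = 863 + j2.821 Ω = 863∠0.2° Ω.

Z = 863 + j2.821 Ω = 863∠0.2° Ω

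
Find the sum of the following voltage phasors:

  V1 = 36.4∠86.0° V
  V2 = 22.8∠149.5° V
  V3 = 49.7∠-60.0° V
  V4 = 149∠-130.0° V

Step 1 — Convert each phasor to rectangular form:
  V1 = 36.4·(cos(86.0°) + j·sin(86.0°)) = 2.539 + j36.31 V
  V2 = 22.8·(cos(149.5°) + j·sin(149.5°)) = -19.65 + j11.57 V
  V3 = 49.7·(cos(-60.0°) + j·sin(-60.0°)) = 24.85 - j43.04 V
  V4 = 149·(cos(-130.0°) + j·sin(-130.0°)) = -95.78 - j114.1 V
Step 2 — Sum components: V_total = -88.03 - j109.3 V.
Step 3 — Convert to polar: |V_total| = 140.3 V, ∠V_total = -128.8°.

V_total = 140.3∠-128.8° V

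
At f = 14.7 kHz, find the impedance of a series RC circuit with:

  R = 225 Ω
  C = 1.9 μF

Step 1 — Angular frequency: ω = 2π·f = 2π·1.47e+04 = 9.236e+04 rad/s.
Step 2 — Component impedances:
  R: Z = R = 225 Ω
  C: Z = 1/(jωC) = -j/(ω·C) = 0 - j5.698 Ω
Step 3 — Series combination: Z_total = R + C = 225 - j5.698 Ω = 225.1∠-1.5° Ω.

Z = 225 - j5.698 Ω = 225.1∠-1.5° Ω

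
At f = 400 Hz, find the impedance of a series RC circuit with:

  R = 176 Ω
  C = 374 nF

Step 1 — Angular frequency: ω = 2π·f = 2π·400 = 2513 rad/s.
Step 2 — Component impedances:
  R: Z = R = 176 Ω
  C: Z = 1/(jωC) = -j/(ω·C) = 0 - j1064 Ω
Step 3 — Series combination: Z_total = R + C = 176 - j1064 Ω = 1078∠-80.6° Ω.

Z = 176 - j1064 Ω = 1078∠-80.6° Ω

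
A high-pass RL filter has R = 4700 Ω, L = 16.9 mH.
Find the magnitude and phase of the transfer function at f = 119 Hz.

Step 1 — Angular frequency: ω = 2π·119 = 747.7 rad/s.
Step 2 — Transfer function: H(jω) = jωL/(R + jωL).
Step 3 — Numerator jωL = j·12.64; denominator R + jωL = 4700 + j12.64.
Step 4 — H = 7.228e-06 + j0.002689.
Step 5 — Magnitude: |H| = 0.002689 (-51.4 dB); phase: φ = 89.8°.

|H| = 0.002689 (-51.4 dB), φ = 89.8°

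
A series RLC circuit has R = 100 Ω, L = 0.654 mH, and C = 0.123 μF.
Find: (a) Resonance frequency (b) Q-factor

Step 1 — Resonance condition Im(Z)=0 gives ω₀ = 1/√(LC).
Step 2 — ω₀ = 1/√(0.000654·1.23e-07) = 1.115e+05 rad/s.
Step 3 — f₀ = ω₀/(2π) = 1.775e+04 Hz.
Step 4 — Series Q: Q = ω₀L/R = 1.115e+05·0.000654/100 = 0.7292.

(a) f₀ = 1.775e+04 Hz  (b) Q = 0.7292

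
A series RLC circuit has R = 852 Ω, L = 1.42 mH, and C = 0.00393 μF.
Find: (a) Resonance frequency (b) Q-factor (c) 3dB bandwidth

Step 1 — Resonance: ω₀ = 1/√(LC) = 1/√(0.00142·3.93e-09) = 4.233e+05 rad/s.
Step 2 — f₀ = ω₀/(2π) = 6.737e+04 Hz.
Step 3 — Series Q: Q = ω₀L/R = 4.233e+05·0.00142/852 = 0.7055.
Step 4 — Bandwidth: Δω = ω₀/Q = 6e+05 rad/s; BW = Δω/(2π) = 9.549e+04 Hz.

(a) f₀ = 6.737e+04 Hz  (b) Q = 0.7055  (c) BW = 9.549e+04 Hz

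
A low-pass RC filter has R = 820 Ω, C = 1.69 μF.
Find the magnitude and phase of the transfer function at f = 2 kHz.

Step 1 — Angular frequency: ω = 2π·2000 = 1.257e+04 rad/s.
Step 2 — Transfer function: H(jω) = 1/(1 + jωRC).
Step 3 — Denominator: 1 + jωRC = 1 + j·1.257e+04·820·1.69e-06 = 1 + j17.41.
Step 4 — H = 0.003287 - j0.05723.
Step 5 — Magnitude: |H| = 0.05733 (-24.8 dB); phase: φ = -86.7°.

|H| = 0.05733 (-24.8 dB), φ = -86.7°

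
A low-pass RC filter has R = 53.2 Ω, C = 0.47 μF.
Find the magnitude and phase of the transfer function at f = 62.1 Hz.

Step 1 — Angular frequency: ω = 2π·62.1 = 390.2 rad/s.
Step 2 — Transfer function: H(jω) = 1/(1 + jωRC).
Step 3 — Denominator: 1 + jωRC = 1 + j·390.2·53.2·4.7e-07 = 1 + j0.009756.
Step 4 — H = 0.9999 - j0.009755.
Step 5 — Magnitude: |H| = 1 (-0.0 dB); phase: φ = -0.6°.

|H| = 1 (-0.0 dB), φ = -0.6°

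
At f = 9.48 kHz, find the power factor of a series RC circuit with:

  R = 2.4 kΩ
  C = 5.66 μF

Step 1 — Angular frequency: ω = 2π·f = 2π·9480 = 5.956e+04 rad/s.
Step 2 — Component impedances:
  R: Z = R = 2400 Ω
  C: Z = 1/(jωC) = -j/(ω·C) = 0 - j2.966 Ω
Step 3 — Series combination: Z_total = R + C = 2400 - j2.966 Ω = 2400∠-0.1° Ω.
Step 4 — Power factor: PF = cos(φ) = Re(Z)/|Z| = 2400/2400 = 1.
Step 5 — Type: Im(Z) = -2.966 ⇒ leading (phase φ = -0.1°).

PF = 1 (leading, φ = -0.1°)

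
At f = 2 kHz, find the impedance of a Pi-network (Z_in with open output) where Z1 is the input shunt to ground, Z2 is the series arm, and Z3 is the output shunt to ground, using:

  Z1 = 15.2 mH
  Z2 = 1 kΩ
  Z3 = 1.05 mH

Step 1 — Angular frequency: ω = 2π·f = 2π·2000 = 1.257e+04 rad/s.
Step 2 — Component impedances:
  Z1: Z = jωL = j·1.257e+04·0.0152 = 0 + j191 Ω
  Z2: Z = R = 1000 Ω
  Z3: Z = jωL = j·1.257e+04·0.00105 = 0 + j13.19 Ω
Step 3 — With open output, the series arm Z2 and the output shunt Z3 appear in series to ground: Z2 + Z3 = 1000 + j13.19 Ω.
Step 4 — Parallel with input shunt Z1: Z_in = Z1 || (Z2 + Z3) = 35.02 + j183.9 Ω = 187.2∠79.2° Ω.

Z = 35.02 + j183.9 Ω = 187.2∠79.2° Ω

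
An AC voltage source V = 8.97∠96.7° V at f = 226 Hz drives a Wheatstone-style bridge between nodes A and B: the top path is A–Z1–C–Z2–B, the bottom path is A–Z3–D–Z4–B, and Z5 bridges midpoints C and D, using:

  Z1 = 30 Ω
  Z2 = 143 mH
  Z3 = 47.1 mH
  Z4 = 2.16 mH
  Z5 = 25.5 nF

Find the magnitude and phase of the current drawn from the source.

Step 1 — Angular frequency: ω = 2π·f = 2π·226 = 1420 rad/s.
Step 2 — Component impedances:
  Z1: Z = R = 30 Ω
  Z2: Z = jωL = j·1420·0.143 = 0 + j203.1 Ω
  Z3: Z = jωL = j·1420·0.0471 = 0 + j66.88 Ω
  Z4: Z = jωL = j·1420·0.00216 = 0 + j3.067 Ω
  Z5: Z = 1/(jωC) = -j/(ω·C) = 0 - j2.762e+04 Ω
Step 3 — Bridge requires nodal analysis (the Z5 bridge couples midpoints C and D, so the two paths cannot be reduced to a simple series/parallel combination). Setting node B to ground and injecting 1 A at node A, the 3-node admittance system at A, C, D solves to V_A = Z_AB = 1.926 + j52.33 Ω = 52.36∠87.9° Ω.
Step 4 — Source phasor: V = 8.97∠96.7° V = -1.047 + j8.909 V.
Step 5 — Ohm's law: I = V / Z_total = (-1.047 + j8.909) / (1.926 + j52.33) = 0.1693 + j0.02623 A.
Step 6 — Convert to polar: |I| = 0.1713 A, ∠I = 8.8°.

I = 0.1713∠8.8° A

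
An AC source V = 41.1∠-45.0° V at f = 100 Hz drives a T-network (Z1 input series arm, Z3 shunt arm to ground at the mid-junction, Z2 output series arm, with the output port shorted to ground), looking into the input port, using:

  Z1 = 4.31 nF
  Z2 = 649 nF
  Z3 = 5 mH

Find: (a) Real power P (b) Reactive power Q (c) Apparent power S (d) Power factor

Step 1 — Angular frequency: ω = 2π·f = 2π·100 = 628.3 rad/s.
Step 2 — Component impedances:
  Z1: Z = 1/(jωC) = -j/(ω·C) = 0 - j3.693e+05 Ω
  Z2: Z = 1/(jωC) = -j/(ω·C) = 0 - j2452 Ω
  Z3: Z = jωL = j·628.3·0.005 = 0 + j3.142 Ω
Step 3 — With the output port shorted to ground, the output series arm Z2 runs from the junction to ground; the shunt arm Z3 also runs from the junction to ground. They appear in parallel: Z3 || Z2 = 0 + j3.146 Ω.
Step 4 — Series with input arm Z1: Z_in = Z1 + (Z3 || Z2) = 0 - j3.693e+05 Ω = 3.693e+05∠-90.0° Ω.
Step 5 — Source phasor: V = 41.1∠-45.0° V = 29.06 - j29.06 V.
Step 6 — Current: I = V / Z = 7.87e-05 + j7.87e-05 A = 0.0001113∠45.0° A.
Step 7 — Complex power: S = V·I* = 0 - j0.004575 VA.
Step 8 — Real power: P = Re(S) = 0 W.
Step 9 — Reactive power: Q = Im(S) = -0.004575 VAR.
Step 10 — Apparent power: |S| = 0.004575 VA.
Step 11 — Power factor: PF = P/|S| = 0 (leading).

(a) P = 0 W  (b) Q = -0.004575 VAR  (c) S = 0.004575 VA  (d) PF = 0 (leading)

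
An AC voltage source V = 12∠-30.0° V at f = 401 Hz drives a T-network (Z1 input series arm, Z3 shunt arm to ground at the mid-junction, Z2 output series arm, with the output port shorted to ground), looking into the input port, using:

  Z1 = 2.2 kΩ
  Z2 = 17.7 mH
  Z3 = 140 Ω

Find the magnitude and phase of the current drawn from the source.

Step 1 — Angular frequency: ω = 2π·f = 2π·401 = 2520 rad/s.
Step 2 — Component impedances:
  Z1: Z = R = 2200 Ω
  Z2: Z = jωL = j·2520·0.0177 = 0 + j44.6 Ω
  Z3: Z = R = 140 Ω
Step 3 — With the output port shorted to ground, the output series arm Z2 runs from the junction to ground; the shunt arm Z3 also runs from the junction to ground. They appear in parallel: Z3 || Z2 = 12.9 + j40.49 Ω.
Step 4 — Series with input arm Z1: Z_in = Z1 + (Z3 || Z2) = 2213 + j40.49 Ω = 2213∠1.0° Ω.
Step 5 — Source phasor: V = 12∠-30.0° V = 10.39 - j6 V.
Step 6 — Ohm's law: I = V / Z_total = (10.39 - j6) / (2213 + j40.49) = 0.004645 - j0.002796 A.
Step 7 — Convert to polar: |I| = 0.005422 A, ∠I = -31.0°.

I = 0.005422∠-31.0° A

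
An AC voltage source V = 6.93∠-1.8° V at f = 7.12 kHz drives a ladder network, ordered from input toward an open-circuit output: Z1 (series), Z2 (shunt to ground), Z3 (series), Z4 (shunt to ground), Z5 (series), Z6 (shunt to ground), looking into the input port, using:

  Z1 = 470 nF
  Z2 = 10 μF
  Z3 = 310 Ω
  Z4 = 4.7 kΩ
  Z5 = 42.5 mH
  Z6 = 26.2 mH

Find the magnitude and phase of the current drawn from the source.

Step 1 — Angular frequency: ω = 2π·f = 2π·7120 = 4.474e+04 rad/s.
Step 2 — Component impedances:
  Z1: Z = 1/(jωC) = -j/(ω·C) = 0 - j47.56 Ω
  Z2: Z = 1/(jωC) = -j/(ω·C) = 0 - j2.235 Ω
  Z3: Z = R = 310 Ω
  Z4: Z = R = 4700 Ω
  Z5: Z = jωL = j·4.474e+04·0.0425 = 0 + j1901 Ω
  Z6: Z = jωL = j·4.474e+04·0.0262 = 0 + j1172 Ω
Step 3 — Ladder network (open output): work backward from the far end, alternating series and parallel combinations. Z_in = 0.001133 - j49.8 Ω = 49.8∠-90.0° Ω.
Step 4 — Source phasor: V = 6.93∠-1.8° V = 6.927 - j0.2177 V.
Step 5 — Ohm's law: I = V / Z_total = (6.927 - j0.2177) / (0.001133 - j49.8) = 0.004374 + j0.1391 A.
Step 6 — Convert to polar: |I| = 0.1392 A, ∠I = 88.2°.

I = 0.1392∠88.2° A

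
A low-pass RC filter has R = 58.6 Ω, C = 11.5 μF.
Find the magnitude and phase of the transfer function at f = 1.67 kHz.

Step 1 — Angular frequency: ω = 2π·1670 = 1.049e+04 rad/s.
Step 2 — Transfer function: H(jω) = 1/(1 + jωRC).
Step 3 — Denominator: 1 + jωRC = 1 + j·1.049e+04·58.6·1.15e-05 = 1 + j7.071.
Step 4 — H = 0.01961 - j0.1386.
Step 5 — Magnitude: |H| = 0.14 (-17.1 dB); phase: φ = -82.0°.

|H| = 0.14 (-17.1 dB), φ = -82.0°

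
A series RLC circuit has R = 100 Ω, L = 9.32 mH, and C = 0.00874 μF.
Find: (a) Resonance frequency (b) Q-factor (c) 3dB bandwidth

Step 1 — Resonance: ω₀ = 1/√(LC) = 1/√(0.00932·8.74e-09) = 1.108e+05 rad/s.
Step 2 — f₀ = ω₀/(2π) = 1.763e+04 Hz.
Step 3 — Series Q: Q = ω₀L/R = 1.108e+05·0.00932/100 = 10.33.
Step 4 — Bandwidth: Δω = ω₀/Q = 1.073e+04 rad/s; BW = Δω/(2π) = 1708 Hz.

(a) f₀ = 1.763e+04 Hz  (b) Q = 10.33  (c) BW = 1708 Hz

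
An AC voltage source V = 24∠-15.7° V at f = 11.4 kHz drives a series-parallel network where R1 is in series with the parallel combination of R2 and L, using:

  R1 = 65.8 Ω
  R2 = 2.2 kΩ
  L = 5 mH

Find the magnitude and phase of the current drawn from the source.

Step 1 — Angular frequency: ω = 2π·f = 2π·1.14e+04 = 7.163e+04 rad/s.
Step 2 — Component impedances:
  R1: Z = R = 65.8 Ω
  R2: Z = R = 2200 Ω
  L: Z = jωL = j·7.163e+04·0.005 = 0 + j358.1 Ω
Step 3 — Parallel branch: R2 || L = 1/(1/R2 + 1/L) = 56.8 + j348.9 Ω.
Step 4 — Series with R1: Z_total = R1 + (R2 || L) = 122.6 + j348.9 Ω = 369.8∠70.6° Ω.
Step 5 — Source phasor: V = 24∠-15.7° V = 23.1 - j6.494 V.
Step 6 — Ohm's law: I = V / Z_total = (23.1 - j6.494) / (122.6 + j348.9) = 0.004144 - j0.06477 A.
Step 7 — Convert to polar: |I| = 0.0649 A, ∠I = -86.3°.

I = 0.0649∠-86.3° A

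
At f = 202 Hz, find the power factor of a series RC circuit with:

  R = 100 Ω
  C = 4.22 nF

Step 1 — Angular frequency: ω = 2π·f = 2π·202 = 1269 rad/s.
Step 2 — Component impedances:
  R: Z = R = 100 Ω
  C: Z = 1/(jωC) = -j/(ω·C) = 0 - j1.867e+05 Ω
Step 3 — Series combination: Z_total = R + C = 100 - j1.867e+05 Ω = 1.867e+05∠-90.0° Ω.
Step 4 — Power factor: PF = cos(φ) = Re(Z)/|Z| = 100/1.867e+05 = 0.0005356.
Step 5 — Type: Im(Z) = -1.867e+05 ⇒ leading (phase φ = -90.0°).

PF = 0.0005356 (leading, φ = -90.0°)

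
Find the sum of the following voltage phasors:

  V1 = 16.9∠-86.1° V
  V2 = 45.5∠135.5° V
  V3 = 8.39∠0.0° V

Step 1 — Convert each phasor to rectangular form:
  V1 = 16.9·(cos(-86.1°) + j·sin(-86.1°)) = 1.149 - j16.86 V
  V2 = 45.5·(cos(135.5°) + j·sin(135.5°)) = -32.45 + j31.89 V
  V3 = 8.39·(cos(0.0°) + j·sin(0.0°)) = 8.39 V
Step 2 — Sum components: V_total = -22.91 + j15.03 V.
Step 3 — Convert to polar: |V_total| = 27.4 V, ∠V_total = 146.7°.

V_total = 27.4∠146.7° V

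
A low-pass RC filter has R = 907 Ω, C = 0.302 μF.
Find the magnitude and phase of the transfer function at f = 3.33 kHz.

Step 1 — Angular frequency: ω = 2π·3330 = 2.092e+04 rad/s.
Step 2 — Transfer function: H(jω) = 1/(1 + jωRC).
Step 3 — Denominator: 1 + jωRC = 1 + j·2.092e+04·907·3.02e-07 = 1 + j5.731.
Step 4 — H = 0.02955 - j0.1693.
Step 5 — Magnitude: |H| = 0.1719 (-15.3 dB); phase: φ = -80.1°.

|H| = 0.1719 (-15.3 dB), φ = -80.1°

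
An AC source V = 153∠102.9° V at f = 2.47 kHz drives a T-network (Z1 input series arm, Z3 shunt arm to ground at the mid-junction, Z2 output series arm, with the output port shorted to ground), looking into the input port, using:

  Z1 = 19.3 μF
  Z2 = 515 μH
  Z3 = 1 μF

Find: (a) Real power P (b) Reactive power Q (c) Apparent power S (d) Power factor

Step 1 — Angular frequency: ω = 2π·f = 2π·2470 = 1.552e+04 rad/s.
Step 2 — Component impedances:
  Z1: Z = 1/(jωC) = -j/(ω·C) = 0 - j3.339 Ω
  Z2: Z = jωL = j·1.552e+04·0.000515 = 0 + j7.993 Ω
  Z3: Z = 1/(jωC) = -j/(ω·C) = 0 - j64.44 Ω
Step 3 — With the output port shorted to ground, the output series arm Z2 runs from the junction to ground; the shunt arm Z3 also runs from the junction to ground. They appear in parallel: Z3 || Z2 = 0 + j9.124 Ω.
Step 4 — Series with input arm Z1: Z_in = Z1 + (Z3 || Z2) = 0 + j5.786 Ω = 5.786∠90.0° Ω.
Step 5 — Source phasor: V = 153∠102.9° V = -34.16 + j149.1 V.
Step 6 — Current: I = V / Z = 25.78 + j5.904 A = 26.44∠12.9° A.
Step 7 — Complex power: S = V·I* = 0 + j4046 VA.
Step 8 — Real power: P = Re(S) = 0 W.
Step 9 — Reactive power: Q = Im(S) = 4046 VAR.
Step 10 — Apparent power: |S| = 4046 VA.
Step 11 — Power factor: PF = P/|S| = 0 (lagging).

(a) P = 0 W  (b) Q = 4046 VAR  (c) S = 4046 VA  (d) PF = 0 (lagging)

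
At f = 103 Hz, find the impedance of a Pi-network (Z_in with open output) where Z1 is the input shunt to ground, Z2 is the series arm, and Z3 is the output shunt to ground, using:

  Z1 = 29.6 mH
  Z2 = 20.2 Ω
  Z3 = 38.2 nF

Step 1 — Angular frequency: ω = 2π·f = 2π·103 = 647.2 rad/s.
Step 2 — Component impedances:
  Z1: Z = jωL = j·647.2·0.0296 = 0 + j19.16 Ω
  Z2: Z = R = 20.2 Ω
  Z3: Z = 1/(jωC) = -j/(ω·C) = 0 - j4.045e+04 Ω
Step 3 — With open output, the series arm Z2 and the output shunt Z3 appear in series to ground: Z2 + Z3 = 20.2 - j4.045e+04 Ω.
Step 4 — Parallel with input shunt Z1: Z_in = Z1 || (Z2 + Z3) = 4.535e-06 + j19.17 Ω = 19.17∠90.0° Ω.

Z = 4.535e-06 + j19.17 Ω = 19.17∠90.0° Ω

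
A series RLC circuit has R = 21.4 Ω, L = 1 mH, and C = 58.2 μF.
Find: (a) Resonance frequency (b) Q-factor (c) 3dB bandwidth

Step 1 — Resonance: ω₀ = 1/√(LC) = 1/√(0.001·5.82e-05) = 4145 rad/s.
Step 2 — f₀ = ω₀/(2π) = 659.7 Hz.
Step 3 — Series Q: Q = ω₀L/R = 4145·0.001/21.4 = 0.1937.
Step 4 — Bandwidth: Δω = ω₀/Q = 2.14e+04 rad/s; BW = Δω/(2π) = 3406 Hz.

(a) f₀ = 659.7 Hz  (b) Q = 0.1937  (c) BW = 3406 Hz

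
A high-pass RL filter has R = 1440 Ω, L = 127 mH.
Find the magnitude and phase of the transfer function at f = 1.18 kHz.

Step 1 — Angular frequency: ω = 2π·1180 = 7414 rad/s.
Step 2 — Transfer function: H(jω) = jωL/(R + jωL).
Step 3 — Numerator jωL = j·941.6; denominator R + jωL = 1440 + j941.6.
Step 4 — H = 0.2995 + j0.458.
Step 5 — Magnitude: |H| = 0.5473 (-5.2 dB); phase: φ = 56.8°.

|H| = 0.5473 (-5.2 dB), φ = 56.8°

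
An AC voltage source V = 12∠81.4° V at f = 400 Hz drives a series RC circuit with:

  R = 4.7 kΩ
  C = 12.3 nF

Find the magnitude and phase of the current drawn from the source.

Step 1 — Angular frequency: ω = 2π·f = 2π·400 = 2513 rad/s.
Step 2 — Component impedances:
  R: Z = R = 4700 Ω
  C: Z = 1/(jωC) = -j/(ω·C) = 0 - j3.235e+04 Ω
Step 3 — Series combination: Z_total = R + C = 4700 - j3.235e+04 Ω = 3.269e+04∠-81.7° Ω.
Step 4 — Source phasor: V = 12∠81.4° V = 1.794 + j11.87 V.
Step 5 — Ohm's law: I = V / Z_total = (1.794 + j11.87) / (4700 - j3.235e+04) = -0.0003513 + j0.0001065 A.
Step 6 — Convert to polar: |I| = 0.0003671 A, ∠I = 163.1°.

I = 0.0003671∠163.1° A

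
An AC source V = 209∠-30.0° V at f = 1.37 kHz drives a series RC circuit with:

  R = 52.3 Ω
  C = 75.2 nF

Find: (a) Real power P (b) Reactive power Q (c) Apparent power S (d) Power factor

Step 1 — Angular frequency: ω = 2π·f = 2π·1370 = 8608 rad/s.
Step 2 — Component impedances:
  R: Z = R = 52.3 Ω
  C: Z = 1/(jωC) = -j/(ω·C) = 0 - j1545 Ω
Step 3 — Series combination: Z_total = R + C = 52.3 - j1545 Ω = 1546∠-88.1° Ω.
Step 4 — Source phasor: V = 209∠-30.0° V = 181 - j104.5 V.
Step 5 — Current: I = V / Z = 0.07153 + j0.1147 A = 0.1352∠58.1° A.
Step 6 — Complex power: S = V·I* = 0.9562 - j28.24 VA.
Step 7 — Real power: P = Re(S) = 0.9562 W.
Step 8 — Reactive power: Q = Im(S) = -28.24 VAR.
Step 9 — Apparent power: |S| = 28.26 VA.
Step 10 — Power factor: PF = P/|S| = 0.03384 (leading).

(a) P = 0.9562 W  (b) Q = -28.24 VAR  (c) S = 28.26 VA  (d) PF = 0.03384 (leading)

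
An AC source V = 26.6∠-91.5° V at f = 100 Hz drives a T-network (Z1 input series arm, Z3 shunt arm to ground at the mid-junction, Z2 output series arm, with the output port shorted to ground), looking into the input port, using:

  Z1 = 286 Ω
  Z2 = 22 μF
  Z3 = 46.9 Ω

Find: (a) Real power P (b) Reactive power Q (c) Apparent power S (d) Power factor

Step 1 — Angular frequency: ω = 2π·f = 2π·100 = 628.3 rad/s.
Step 2 — Component impedances:
  Z1: Z = R = 286 Ω
  Z2: Z = 1/(jωC) = -j/(ω·C) = 0 - j72.34 Ω
  Z3: Z = R = 46.9 Ω
Step 3 — With the output port shorted to ground, the output series arm Z2 runs from the junction to ground; the shunt arm Z3 also runs from the junction to ground. They appear in parallel: Z3 || Z2 = 33.02 - j21.41 Ω.
Step 4 — Series with input arm Z1: Z_in = Z1 + (Z3 || Z2) = 319 - j21.41 Ω = 319.7∠-3.8° Ω.
Step 5 — Source phasor: V = 26.6∠-91.5° V = -0.6963 - j26.59 V.
Step 6 — Current: I = V / Z = 0.003395 - j0.08312 A = 0.08319∠-87.7° A.
Step 7 — Complex power: S = V·I* = 2.208 - j0.1482 VA.
Step 8 — Real power: P = Re(S) = 2.208 W.
Step 9 — Reactive power: Q = Im(S) = -0.1482 VAR.
Step 10 — Apparent power: |S| = 2.213 VA.
Step 11 — Power factor: PF = P/|S| = 0.9978 (leading).

(a) P = 2.208 W  (b) Q = -0.1482 VAR  (c) S = 2.213 VA  (d) PF = 0.9978 (leading)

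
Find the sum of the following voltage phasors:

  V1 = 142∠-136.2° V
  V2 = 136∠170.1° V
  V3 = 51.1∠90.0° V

Step 1 — Convert each phasor to rectangular form:
  V1 = 142·(cos(-136.2°) + j·sin(-136.2°)) = -102.5 - j98.28 V
  V2 = 136·(cos(170.1°) + j·sin(170.1°)) = -134 + j23.38 V
  V3 = 51.1·(cos(90.0°) + j·sin(90.0°)) = 0 + j51.1 V
Step 2 — Sum components: V_total = -236.5 - j23.8 V.
Step 3 — Convert to polar: |V_total| = 237.7 V, ∠V_total = -174.3°.

V_total = 237.7∠-174.3° V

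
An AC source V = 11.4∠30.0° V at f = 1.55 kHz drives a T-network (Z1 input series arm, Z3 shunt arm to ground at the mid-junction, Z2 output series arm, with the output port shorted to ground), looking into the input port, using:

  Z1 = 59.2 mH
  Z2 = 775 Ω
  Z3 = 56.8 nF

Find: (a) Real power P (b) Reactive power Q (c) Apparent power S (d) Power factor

Step 1 — Angular frequency: ω = 2π·f = 2π·1550 = 9739 rad/s.
Step 2 — Component impedances:
  Z1: Z = jωL = j·9739·0.0592 = 0 + j576.5 Ω
  Z2: Z = R = 775 Ω
  Z3: Z = 1/(jωC) = -j/(ω·C) = 0 - j1808 Ω
Step 3 — With the output port shorted to ground, the output series arm Z2 runs from the junction to ground; the shunt arm Z3 also runs from the junction to ground. They appear in parallel: Z3 || Z2 = 654.7 - j280.7 Ω.
Step 4 — Series with input arm Z1: Z_in = Z1 + (Z3 || Z2) = 654.7 + j295.9 Ω = 718.4∠24.3° Ω.
Step 5 — Source phasor: V = 11.4∠30.0° V = 9.873 + j5.7 V.
Step 6 — Current: I = V / Z = 0.01579 + j0.00157 A = 0.01587∠5.7° A.
Step 7 — Complex power: S = V·I* = 0.1648 + j0.0745 VA.
Step 8 — Real power: P = Re(S) = 0.1648 W.
Step 9 — Reactive power: Q = Im(S) = 0.0745 VAR.
Step 10 — Apparent power: |S| = 0.1809 VA.
Step 11 — Power factor: PF = P/|S| = 0.9113 (lagging).

(a) P = 0.1648 W  (b) Q = 0.0745 VAR  (c) S = 0.1809 VA  (d) PF = 0.9113 (lagging)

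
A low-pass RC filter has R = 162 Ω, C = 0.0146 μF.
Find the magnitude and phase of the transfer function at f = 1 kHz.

Step 1 — Angular frequency: ω = 2π·1000 = 6283 rad/s.
Step 2 — Transfer function: H(jω) = 1/(1 + jωRC).
Step 3 — Denominator: 1 + jωRC = 1 + j·6283·162·1.46e-08 = 1 + j0.01486.
Step 4 — H = 0.9998 - j0.01486.
Step 5 — Magnitude: |H| = 0.9999 (-0.0 dB); phase: φ = -0.9°.

|H| = 0.9999 (-0.0 dB), φ = -0.9°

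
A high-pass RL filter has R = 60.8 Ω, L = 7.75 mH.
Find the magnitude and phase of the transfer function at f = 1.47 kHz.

Step 1 — Angular frequency: ω = 2π·1470 = 9236 rad/s.
Step 2 — Transfer function: H(jω) = jωL/(R + jωL).
Step 3 — Numerator jωL = j·71.58; denominator R + jωL = 60.8 + j71.58.
Step 4 — H = 0.5809 + j0.4934.
Step 5 — Magnitude: |H| = 0.7622 (-2.4 dB); phase: φ = 40.3°.

|H| = 0.7622 (-2.4 dB), φ = 40.3°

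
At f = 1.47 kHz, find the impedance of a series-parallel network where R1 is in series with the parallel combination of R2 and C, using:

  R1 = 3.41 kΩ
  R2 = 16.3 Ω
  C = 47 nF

Step 1 — Angular frequency: ω = 2π·f = 2π·1470 = 9236 rad/s.
Step 2 — Component impedances:
  R1: Z = R = 3410 Ω
  R2: Z = R = 16.3 Ω
  C: Z = 1/(jωC) = -j/(ω·C) = 0 - j2304 Ω
Step 3 — Parallel branch: R2 || C = 1/(1/R2 + 1/C) = 16.3 - j0.1153 Ω.
Step 4 — Series with R1: Z_total = R1 + (R2 || C) = 3426 - j0.1153 Ω = 3426∠-0.0° Ω.

Z = 3426 - j0.1153 Ω = 3426∠-0.0° Ω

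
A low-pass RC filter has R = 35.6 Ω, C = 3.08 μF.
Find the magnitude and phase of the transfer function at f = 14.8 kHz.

Step 1 — Angular frequency: ω = 2π·1.48e+04 = 9.299e+04 rad/s.
Step 2 — Transfer function: H(jω) = 1/(1 + jωRC).
Step 3 — Denominator: 1 + jωRC = 1 + j·9.299e+04·35.6·3.08e-06 = 1 + j10.2.
Step 4 — H = 0.009527 - j0.09714.
Step 5 — Magnitude: |H| = 0.09761 (-20.2 dB); phase: φ = -84.4°.

|H| = 0.09761 (-20.2 dB), φ = -84.4°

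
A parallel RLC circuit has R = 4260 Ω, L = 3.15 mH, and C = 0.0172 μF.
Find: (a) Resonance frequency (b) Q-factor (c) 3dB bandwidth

Step 1 — Resonance: ω₀ = 1/√(LC) = 1/√(0.00315·1.72e-08) = 1.359e+05 rad/s.
Step 2 — f₀ = ω₀/(2π) = 2.162e+04 Hz.
Step 3 — Parallel Q: Q = R/(ω₀L) = 4260/(1.359e+05·0.00315) = 9.954.
Step 4 — Bandwidth: Δω = ω₀/Q = 1.365e+04 rad/s; BW = Δω/(2π) = 2172 Hz.

(a) f₀ = 2.162e+04 Hz  (b) Q = 9.954  (c) BW = 2172 Hz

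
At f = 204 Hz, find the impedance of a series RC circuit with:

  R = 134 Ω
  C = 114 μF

Step 1 — Angular frequency: ω = 2π·f = 2π·204 = 1282 rad/s.
Step 2 — Component impedances:
  R: Z = R = 134 Ω
  C: Z = 1/(jωC) = -j/(ω·C) = 0 - j6.844 Ω
Step 3 — Series combination: Z_total = R + C = 134 - j6.844 Ω = 134.2∠-2.9° Ω.

Z = 134 - j6.844 Ω = 134.2∠-2.9° Ω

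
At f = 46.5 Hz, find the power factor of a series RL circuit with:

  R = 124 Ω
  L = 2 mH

Step 1 — Angular frequency: ω = 2π·f = 2π·46.5 = 292.2 rad/s.
Step 2 — Component impedances:
  R: Z = R = 124 Ω
  L: Z = jωL = j·292.2·0.002 = 0 + j0.5843 Ω
Step 3 — Series combination: Z_total = R + L = 124 + j0.5843 Ω = 124∠0.3° Ω.
Step 4 — Power factor: PF = cos(φ) = Re(Z)/|Z| = 124/124 = 1.
Step 5 — Type: Im(Z) = 0.5843 ⇒ lagging (phase φ = 0.3°).

PF = 1 (lagging, φ = 0.3°)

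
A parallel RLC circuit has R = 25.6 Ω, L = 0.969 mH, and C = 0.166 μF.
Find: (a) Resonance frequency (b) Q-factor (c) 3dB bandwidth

Step 1 — Resonance: ω₀ = 1/√(LC) = 1/√(0.000969·1.66e-07) = 7.885e+04 rad/s.
Step 2 — f₀ = ω₀/(2π) = 1.255e+04 Hz.
Step 3 — Parallel Q: Q = R/(ω₀L) = 25.6/(7.885e+04·0.000969) = 0.3351.
Step 4 — Bandwidth: Δω = ω₀/Q = 2.353e+05 rad/s; BW = Δω/(2π) = 3.745e+04 Hz.

(a) f₀ = 1.255e+04 Hz  (b) Q = 0.3351  (c) BW = 3.745e+04 Hz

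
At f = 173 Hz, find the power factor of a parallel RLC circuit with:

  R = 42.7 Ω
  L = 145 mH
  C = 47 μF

Step 1 — Angular frequency: ω = 2π·f = 2π·173 = 1087 rad/s.
Step 2 — Component impedances:
  R: Z = R = 42.7 Ω
  L: Z = jωL = j·1087·0.145 = 0 + j157.6 Ω
  C: Z = 1/(jωC) = -j/(ω·C) = 0 - j19.57 Ω
Step 3 — Parallel combination: 1/Z_total = 1/R + 1/L + 1/C; Z_total = 9.182 - j17.54 Ω = 19.8∠-62.4° Ω.
Step 4 — Power factor: PF = cos(φ) = Re(Z)/|Z| = 9.182/19.8 = 0.4637.
Step 5 — Type: Im(Z) = -17.54 ⇒ leading (phase φ = -62.4°).

PF = 0.4637 (leading, φ = -62.4°)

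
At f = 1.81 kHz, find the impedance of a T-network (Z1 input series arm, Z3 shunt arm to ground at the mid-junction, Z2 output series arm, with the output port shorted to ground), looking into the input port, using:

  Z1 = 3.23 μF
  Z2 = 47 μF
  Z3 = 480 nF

Step 1 — Angular frequency: ω = 2π·f = 2π·1810 = 1.137e+04 rad/s.
Step 2 — Component impedances:
  Z1: Z = 1/(jωC) = -j/(ω·C) = 0 - j27.22 Ω
  Z2: Z = 1/(jωC) = -j/(ω·C) = 0 - j1.871 Ω
  Z3: Z = 1/(jωC) = -j/(ω·C) = 0 - j183.2 Ω
Step 3 — With the output port shorted to ground, the output series arm Z2 runs from the junction to ground; the shunt arm Z3 also runs from the junction to ground. They appear in parallel: Z3 || Z2 = 0 - j1.852 Ω.
Step 4 — Series with input arm Z1: Z_in = Z1 + (Z3 || Z2) = 0 - j29.08 Ω = 29.08∠-90.0° Ω.

Z = 0 - j29.08 Ω = 29.08∠-90.0° Ω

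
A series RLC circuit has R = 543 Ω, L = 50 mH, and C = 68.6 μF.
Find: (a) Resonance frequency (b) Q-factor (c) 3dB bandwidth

Step 1 — Resonance condition Im(Z)=0 gives ω₀ = 1/√(LC).
Step 2 — ω₀ = 1/√(0.05·6.86e-05) = 539.9 rad/s.
Step 3 — f₀ = ω₀/(2π) = 85.94 Hz.
Step 4 — Series Q: Q = ω₀L/R = 539.9·0.05/543 = 0.04972.
Step 5 — 3dB bandwidth: Δω = ω₀/Q = 1.086e+04 rad/s; BW = Δω/(2π) = 1728 Hz.

(a) f₀ = 85.94 Hz  (b) Q = 0.04972  (c) BW = 1728 Hz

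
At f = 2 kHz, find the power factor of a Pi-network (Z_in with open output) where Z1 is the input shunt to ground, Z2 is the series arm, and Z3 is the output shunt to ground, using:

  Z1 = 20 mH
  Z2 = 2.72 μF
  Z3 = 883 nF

Step 1 — Angular frequency: ω = 2π·f = 2π·2000 = 1.257e+04 rad/s.
Step 2 — Component impedances:
  Z1: Z = jωL = j·1.257e+04·0.02 = 0 + j251.3 Ω
  Z2: Z = 1/(jωC) = -j/(ω·C) = 0 - j29.26 Ω
  Z3: Z = 1/(jωC) = -j/(ω·C) = 0 - j90.12 Ω
Step 3 — With open output, the series arm Z2 and the output shunt Z3 appear in series to ground: Z2 + Z3 = 0 - j119.4 Ω.
Step 4 — Parallel with input shunt Z1: Z_in = Z1 || (Z2 + Z3) = 0 - j227.4 Ω = 227.4∠-90.0° Ω.
Step 5 — Power factor: PF = cos(φ) = Re(Z)/|Z| = 0/227.4 = 0.
Step 6 — Type: Im(Z) = -227.4 ⇒ leading (phase φ = -90.0°).

PF = 0 (leading, φ = -90.0°)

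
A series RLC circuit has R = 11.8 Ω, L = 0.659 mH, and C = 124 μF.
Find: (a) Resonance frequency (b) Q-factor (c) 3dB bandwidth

Step 1 — Resonance: ω₀ = 1/√(LC) = 1/√(0.000659·0.000124) = 3498 rad/s.
Step 2 — f₀ = ω₀/(2π) = 556.8 Hz.
Step 3 — Series Q: Q = ω₀L/R = 3498·0.000659/11.8 = 0.1954.
Step 4 — Bandwidth: Δω = ω₀/Q = 1.791e+04 rad/s; BW = Δω/(2π) = 2850 Hz.

(a) f₀ = 556.8 Hz  (b) Q = 0.1954  (c) BW = 2850 Hz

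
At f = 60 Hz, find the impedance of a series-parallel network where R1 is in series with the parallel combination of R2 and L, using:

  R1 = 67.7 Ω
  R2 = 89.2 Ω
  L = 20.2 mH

Step 1 — Angular frequency: ω = 2π·f = 2π·60 = 377 rad/s.
Step 2 — Component impedances:
  R1: Z = R = 67.7 Ω
  R2: Z = R = 89.2 Ω
  L: Z = jωL = j·377·0.0202 = 0 + j7.615 Ω
Step 3 — Parallel branch: R2 || L = 1/(1/R2 + 1/L) = 0.6454 + j7.56 Ω.
Step 4 — Series with R1: Z_total = R1 + (R2 || L) = 68.35 + j7.56 Ω = 68.76∠6.3° Ω.

Z = 68.35 + j7.56 Ω = 68.76∠6.3° Ω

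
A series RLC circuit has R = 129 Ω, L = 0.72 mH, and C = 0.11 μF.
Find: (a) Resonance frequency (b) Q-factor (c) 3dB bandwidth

Step 1 — Resonance condition Im(Z)=0 gives ω₀ = 1/√(LC).
Step 2 — ω₀ = 1/√(0.00072·1.1e-07) = 1.124e+05 rad/s.
Step 3 — f₀ = ω₀/(2π) = 1.788e+04 Hz.
Step 4 — Series Q: Q = ω₀L/R = 1.124e+05·0.00072/129 = 0.6272.
Step 5 — 3dB bandwidth: Δω = ω₀/Q = 1.792e+05 rad/s; BW = Δω/(2π) = 2.852e+04 Hz.

(a) f₀ = 1.788e+04 Hz  (b) Q = 0.6272  (c) BW = 2.852e+04 Hz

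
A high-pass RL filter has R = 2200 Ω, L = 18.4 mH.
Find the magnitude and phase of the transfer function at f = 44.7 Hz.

Step 1 — Angular frequency: ω = 2π·44.7 = 280.9 rad/s.
Step 2 — Transfer function: H(jω) = jωL/(R + jωL).
Step 3 — Numerator jωL = j·5.168; denominator R + jωL = 2200 + j5.168.
Step 4 — H = 5.518e-06 + j0.002349.
Step 5 — Magnitude: |H| = 0.002349 (-52.6 dB); phase: φ = 89.9°.

|H| = 0.002349 (-52.6 dB), φ = 89.9°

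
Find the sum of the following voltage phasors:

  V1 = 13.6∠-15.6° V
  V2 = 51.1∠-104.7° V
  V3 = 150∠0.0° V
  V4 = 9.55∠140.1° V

Step 1 — Convert each phasor to rectangular form:
  V1 = 13.6·(cos(-15.6°) + j·sin(-15.6°)) = 13.1 - j3.657 V
  V2 = 51.1·(cos(-104.7°) + j·sin(-104.7°)) = -12.97 - j49.43 V
  V3 = 150·(cos(0.0°) + j·sin(0.0°)) = 150 V
  V4 = 9.55·(cos(140.1°) + j·sin(140.1°)) = -7.326 + j6.126 V
Step 2 — Sum components: V_total = 142.8 - j46.96 V.
Step 3 — Convert to polar: |V_total| = 150.3 V, ∠V_total = -18.2°.

V_total = 150.3∠-18.2° V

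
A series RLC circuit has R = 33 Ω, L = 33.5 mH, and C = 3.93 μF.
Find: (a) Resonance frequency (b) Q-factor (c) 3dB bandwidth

Step 1 — Resonance: ω₀ = 1/√(LC) = 1/√(0.0335·3.93e-06) = 2756 rad/s.
Step 2 — f₀ = ω₀/(2π) = 438.6 Hz.
Step 3 — Series Q: Q = ω₀L/R = 2756·0.0335/33 = 2.798.
Step 4 — Bandwidth: Δω = ω₀/Q = 985.1 rad/s; BW = Δω/(2π) = 156.8 Hz.

(a) f₀ = 438.6 Hz  (b) Q = 2.798  (c) BW = 156.8 Hz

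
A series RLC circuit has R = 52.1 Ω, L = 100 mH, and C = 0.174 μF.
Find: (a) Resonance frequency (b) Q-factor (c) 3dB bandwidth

Step 1 — Resonance condition Im(Z)=0 gives ω₀ = 1/√(LC).
Step 2 — ω₀ = 1/√(0.1·1.74e-07) = 7581 rad/s.
Step 3 — f₀ = ω₀/(2π) = 1207 Hz.
Step 4 — Series Q: Q = ω₀L/R = 7581·0.1/52.1 = 14.55.
Step 5 — 3dB bandwidth: Δω = ω₀/Q = 521 rad/s; BW = Δω/(2π) = 82.92 Hz.

(a) f₀ = 1207 Hz  (b) Q = 14.55  (c) BW = 82.92 Hz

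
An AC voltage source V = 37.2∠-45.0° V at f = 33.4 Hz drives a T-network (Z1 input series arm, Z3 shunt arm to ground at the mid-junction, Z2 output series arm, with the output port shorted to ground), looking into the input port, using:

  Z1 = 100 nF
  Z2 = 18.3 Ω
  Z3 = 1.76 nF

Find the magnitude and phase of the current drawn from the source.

Step 1 — Angular frequency: ω = 2π·f = 2π·33.4 = 209.9 rad/s.
Step 2 — Component impedances:
  Z1: Z = 1/(jωC) = -j/(ω·C) = 0 - j4.765e+04 Ω
  Z2: Z = R = 18.3 Ω
  Z3: Z = 1/(jωC) = -j/(ω·C) = 0 - j2.707e+06 Ω
Step 3 — With the output port shorted to ground, the output series arm Z2 runs from the junction to ground; the shunt arm Z3 also runs from the junction to ground. They appear in parallel: Z3 || Z2 = 18.3 - j0.0001237 Ω.
Step 4 — Series with input arm Z1: Z_in = Z1 + (Z3 || Z2) = 18.3 - j4.765e+04 Ω = 4.765e+04∠-90.0° Ω.
Step 5 — Source phasor: V = 37.2∠-45.0° V = 26.3 - j26.3 V.
Step 6 — Ohm's law: I = V / Z_total = (26.3 - j26.3) / (18.3 - j4.765e+04) = 0.0005522 + j0.0005518 A.
Step 7 — Convert to polar: |I| = 0.0007807 A, ∠I = 45.0°.

I = 0.0007807∠45.0° A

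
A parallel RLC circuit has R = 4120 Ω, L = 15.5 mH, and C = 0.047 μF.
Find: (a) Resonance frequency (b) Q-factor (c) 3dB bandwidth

Step 1 — Resonance: ω₀ = 1/√(LC) = 1/√(0.0155·4.7e-08) = 3.705e+04 rad/s.
Step 2 — f₀ = ω₀/(2π) = 5897 Hz.
Step 3 — Parallel Q: Q = R/(ω₀L) = 4120/(3.705e+04·0.0155) = 7.174.
Step 4 — Bandwidth: Δω = ω₀/Q = 5164 rad/s; BW = Δω/(2π) = 821.9 Hz.

(a) f₀ = 5897 Hz  (b) Q = 7.174  (c) BW = 821.9 Hz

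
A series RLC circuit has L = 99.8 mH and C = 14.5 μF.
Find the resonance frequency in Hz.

Step 1 — Resonance condition Im(Z)=0 gives ω₀ = 1/√(LC).
Step 2 — ω₀ = 1/√(0.0998·1.45e-05) = 831.3 rad/s.
Step 3 — f₀ = ω₀/(2π) = 132.3 Hz.

f₀ = 132.3 Hz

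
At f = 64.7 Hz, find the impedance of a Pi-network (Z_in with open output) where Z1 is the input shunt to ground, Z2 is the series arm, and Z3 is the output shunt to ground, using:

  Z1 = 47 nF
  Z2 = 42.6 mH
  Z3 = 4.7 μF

Step 1 — Angular frequency: ω = 2π·f = 2π·64.7 = 406.5 rad/s.
Step 2 — Component impedances:
  Z1: Z = 1/(jωC) = -j/(ω·C) = 0 - j5.234e+04 Ω
  Z2: Z = jωL = j·406.5·0.0426 = 0 + j17.32 Ω
  Z3: Z = 1/(jωC) = -j/(ω·C) = 0 - j523.4 Ω
Step 3 — With open output, the series arm Z2 and the output shunt Z3 appear in series to ground: Z2 + Z3 = 0 - j506.1 Ω.
Step 4 — Parallel with input shunt Z1: Z_in = Z1 || (Z2 + Z3) = 0 - j501.2 Ω = 501.2∠-90.0° Ω.

Z = 0 - j501.2 Ω = 501.2∠-90.0° Ω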